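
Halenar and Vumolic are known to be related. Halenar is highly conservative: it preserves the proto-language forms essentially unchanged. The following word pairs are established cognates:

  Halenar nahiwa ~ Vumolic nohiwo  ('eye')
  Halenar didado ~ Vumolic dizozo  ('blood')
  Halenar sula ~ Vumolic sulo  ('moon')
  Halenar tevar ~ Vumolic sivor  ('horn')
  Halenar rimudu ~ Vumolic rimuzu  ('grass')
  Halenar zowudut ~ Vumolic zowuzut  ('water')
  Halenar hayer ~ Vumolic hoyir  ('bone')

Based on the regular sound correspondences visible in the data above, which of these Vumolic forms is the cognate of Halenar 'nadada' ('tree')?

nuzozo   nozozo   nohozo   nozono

nahiwa ~ nohiwo, didado ~ dizozo — Halenar a corresponds to Vumolic o after a consonant, before a consonant other than r, m, n, p, b, f, v.
didado ~ dizozo — Halenar d corresponds to Vumolic z between vowels (before a back vowel).
nahiwa ~ nohiwo, sula ~ sulo — Halenar a corresponds to Vumolic o word-finally.
Applying these to Halenar 'nadada':
  nadada → nodada   (a→o after a consonant, before a consonant other than r, m, n, p, b, f, v)
  nodada → nozada   (d→z between vowels (before a back vowel))
  nozada → nozoda   (a→o after a consonant, before a consonant other than r, m, n, p, b, f, v)
  nozoda → nozoza   (d→z between vowels (before a back vowel))
  nozoza → nozozo   (a→o word-finally)
So the Vumolic cognate is 'nozozo'.

nozozo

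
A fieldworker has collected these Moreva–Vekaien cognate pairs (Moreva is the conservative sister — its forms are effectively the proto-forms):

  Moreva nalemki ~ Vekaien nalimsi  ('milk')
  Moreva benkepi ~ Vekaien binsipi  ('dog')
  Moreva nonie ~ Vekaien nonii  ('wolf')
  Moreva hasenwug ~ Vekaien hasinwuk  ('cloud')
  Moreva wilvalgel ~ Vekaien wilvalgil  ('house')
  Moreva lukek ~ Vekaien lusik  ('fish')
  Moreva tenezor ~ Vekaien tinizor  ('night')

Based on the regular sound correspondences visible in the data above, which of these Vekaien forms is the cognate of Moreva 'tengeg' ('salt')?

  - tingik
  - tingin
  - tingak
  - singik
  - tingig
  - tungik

tingik

benkepi ~ binsipi, hasenwug ~ hasinwuk — Moreva e corresponds to Vekaien i after a consonant, before a nasal.
wilvalgel ~ wilvalgil, lukek ~ lusik — Moreva e corresponds to Vekaien i after a consonant, before a consonant other than r, m, n, p, b, f, v.
hasenwug ~ hasinwuk — Moreva g corresponds to Vekaien k word-finally.
Applying these to Moreva 'tengeg':
  tengeg → tingeg   (e→i after a consonant, before a nasal)
  tingeg → tingig   (e→i after a consonant, before a consonant other than r, m, n, p, b, f, v)
  tingig → tingik   (g→k word-finally)
So the Vekaien cognate is 'tingik'.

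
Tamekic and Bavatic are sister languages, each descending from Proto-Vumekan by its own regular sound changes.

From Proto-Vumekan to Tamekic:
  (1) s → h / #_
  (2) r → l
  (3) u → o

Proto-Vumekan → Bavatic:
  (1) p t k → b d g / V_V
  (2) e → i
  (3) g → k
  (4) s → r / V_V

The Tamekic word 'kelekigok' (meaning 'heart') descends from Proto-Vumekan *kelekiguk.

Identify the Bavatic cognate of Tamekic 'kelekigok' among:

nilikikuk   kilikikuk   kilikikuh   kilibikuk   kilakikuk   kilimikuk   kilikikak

kilikikuk

Bavatic: *kelekiguk
  kelekiguk → kelegiguk   [intervocalic voicing]
  kelegiguk → kiligiguk   [vowel merger]
  kiligiguk → kilikikuk   [unconditioned shift]
  kilikikuk (rule 4 does not apply)
  giving Bavatic kilikikuk.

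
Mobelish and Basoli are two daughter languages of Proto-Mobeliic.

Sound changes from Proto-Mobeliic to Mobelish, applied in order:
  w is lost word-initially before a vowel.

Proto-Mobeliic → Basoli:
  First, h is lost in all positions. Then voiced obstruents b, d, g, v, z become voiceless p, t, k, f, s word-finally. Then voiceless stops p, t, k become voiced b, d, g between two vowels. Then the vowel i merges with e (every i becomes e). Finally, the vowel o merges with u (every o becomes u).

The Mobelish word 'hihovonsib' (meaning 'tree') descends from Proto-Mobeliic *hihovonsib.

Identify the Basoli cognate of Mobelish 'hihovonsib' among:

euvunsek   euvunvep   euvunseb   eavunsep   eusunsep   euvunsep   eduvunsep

Basoli: *hihovonsib
  hihovonsib → iovonsib   [h-loss]
  iovonsib → iovonsip   [final devoicing]
  iovonsip (rule 3 does not apply)
  iovonsip → eovonsep   [vowel merger]
  eovonsep → euvunsep   [vowel merger]
  giving Basoli euvunsep.

euvunsep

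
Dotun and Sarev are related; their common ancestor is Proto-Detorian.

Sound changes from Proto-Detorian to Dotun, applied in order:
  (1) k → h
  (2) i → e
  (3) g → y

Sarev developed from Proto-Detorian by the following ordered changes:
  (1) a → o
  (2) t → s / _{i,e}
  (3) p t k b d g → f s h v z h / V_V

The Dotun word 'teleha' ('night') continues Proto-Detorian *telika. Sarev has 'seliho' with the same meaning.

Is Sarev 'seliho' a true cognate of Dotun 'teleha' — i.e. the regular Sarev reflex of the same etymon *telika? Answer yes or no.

yes

Derive the expected Sarev reflex of *telika:
Sarev: *telika > teliko > seliko > seliho  (by vowel merger, palatalisation, intervocalic lenition)
Sarev 'seliho' matches the regular reflex exactly, so the pair is cognate.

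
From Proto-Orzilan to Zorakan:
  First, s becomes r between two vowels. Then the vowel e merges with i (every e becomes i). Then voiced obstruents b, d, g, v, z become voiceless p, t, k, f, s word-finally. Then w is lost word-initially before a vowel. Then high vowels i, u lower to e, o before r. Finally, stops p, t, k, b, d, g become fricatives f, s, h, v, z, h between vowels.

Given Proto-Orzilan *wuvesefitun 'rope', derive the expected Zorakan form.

uverifisun

Zorakan: *wuvesefitun
  wuvesefitun → wuverefitun   [rhotacism]
  wuverefitun → wuvirifitun   [vowel merger]
  wuvirifitun (rule 3 does not apply)
  wuvirifitun → uvirifitun   [glide loss]
  uvirifitun → uverifitun   [pre-rhotic lowering]
  uverifitun → uverifisun   [intervocalic lenition]
  giving Zorakan uverifisun.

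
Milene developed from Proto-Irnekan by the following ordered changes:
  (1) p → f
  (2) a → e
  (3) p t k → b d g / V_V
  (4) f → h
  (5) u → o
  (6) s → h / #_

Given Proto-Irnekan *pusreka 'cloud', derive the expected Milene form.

hosrege

Milene: *pusreka > fusreka > fusreke > fusrege > husrege > hosrege  (by unconditioned shift, vowel merger, intervocalic voicing, unconditioned shift, vowel merger)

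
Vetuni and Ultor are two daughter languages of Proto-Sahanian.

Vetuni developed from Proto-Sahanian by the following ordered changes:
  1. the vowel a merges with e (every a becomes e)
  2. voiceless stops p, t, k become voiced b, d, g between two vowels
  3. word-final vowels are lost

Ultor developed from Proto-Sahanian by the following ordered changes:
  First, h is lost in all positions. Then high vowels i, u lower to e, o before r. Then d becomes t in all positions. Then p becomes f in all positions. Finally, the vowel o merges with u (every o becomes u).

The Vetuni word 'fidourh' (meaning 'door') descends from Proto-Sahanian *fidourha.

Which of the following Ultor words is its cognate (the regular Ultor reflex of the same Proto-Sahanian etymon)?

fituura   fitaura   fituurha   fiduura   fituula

Ultor: *fidourha
  fidourha → fidoura   [h-loss]
  fidoura → fidoora   [pre-rhotic lowering]
  fidoora → fitoora   [unconditioned shift]
  fitoora (rule 4 does not apply)
  fitoora → fituura   [vowel merger]
  giving Ultor fituura.
Only 'fituura' matches the regular Ultor development of *fidourha.

fituura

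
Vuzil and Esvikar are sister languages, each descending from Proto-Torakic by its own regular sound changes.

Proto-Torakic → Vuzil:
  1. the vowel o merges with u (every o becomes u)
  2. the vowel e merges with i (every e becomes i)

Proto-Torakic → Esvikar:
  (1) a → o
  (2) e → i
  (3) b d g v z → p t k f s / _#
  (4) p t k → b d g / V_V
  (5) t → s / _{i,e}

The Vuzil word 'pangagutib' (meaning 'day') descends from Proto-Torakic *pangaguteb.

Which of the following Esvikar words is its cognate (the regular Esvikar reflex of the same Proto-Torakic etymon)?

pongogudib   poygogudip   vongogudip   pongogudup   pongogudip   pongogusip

pongogudip

Esvikar: *pangaguteb
  pangaguteb → pongoguteb   [vowel merger]
  pongoguteb → pongogutib   [vowel merger]
  pongogutib → pongogutip   [final devoicing]
  pongogutip → pongogudip   [intervocalic voicing]
  pongogudip (rule 5 does not apply)
  giving Esvikar pongogudip.
The other candidates each miss or misapply at least one Esvikar change.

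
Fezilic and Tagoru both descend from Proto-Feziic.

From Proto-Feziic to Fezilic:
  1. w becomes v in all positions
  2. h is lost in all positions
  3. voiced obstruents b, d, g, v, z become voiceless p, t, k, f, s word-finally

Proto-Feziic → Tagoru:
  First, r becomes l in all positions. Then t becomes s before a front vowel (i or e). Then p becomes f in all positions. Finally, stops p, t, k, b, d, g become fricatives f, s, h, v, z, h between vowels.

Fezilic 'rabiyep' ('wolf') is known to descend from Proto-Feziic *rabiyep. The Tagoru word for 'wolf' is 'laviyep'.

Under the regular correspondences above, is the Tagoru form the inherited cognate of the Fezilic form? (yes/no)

Derive the expected Tagoru reflex of *rabiyep:
Tagoru: *rabiyep
  rabiyep → labiyep   [unconditioned shift]
  labiyep (rule 2 does not apply)
  labiyep → labiyef   [unconditioned shift]
  labiyef → laviyef   [intervocalic lenition]
  giving Tagoru laviyef.
The regular Tagoru reflex would be 'laviyef', but the attested form is 'laviyep'. The correspondence is irregular, so they are not cognates (the Tagoru form has a different source).

no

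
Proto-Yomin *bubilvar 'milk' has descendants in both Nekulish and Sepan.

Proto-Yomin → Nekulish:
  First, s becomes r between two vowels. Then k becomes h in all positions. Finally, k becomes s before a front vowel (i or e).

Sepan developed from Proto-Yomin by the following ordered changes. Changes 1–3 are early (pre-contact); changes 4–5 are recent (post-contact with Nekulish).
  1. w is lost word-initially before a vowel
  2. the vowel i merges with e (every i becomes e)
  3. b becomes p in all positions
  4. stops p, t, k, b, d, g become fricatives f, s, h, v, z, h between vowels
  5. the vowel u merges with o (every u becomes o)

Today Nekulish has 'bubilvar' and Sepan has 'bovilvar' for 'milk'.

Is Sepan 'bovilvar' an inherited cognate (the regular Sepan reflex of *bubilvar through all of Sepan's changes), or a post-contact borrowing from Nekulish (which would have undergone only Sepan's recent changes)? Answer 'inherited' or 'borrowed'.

If inherited, *bubilvar would pass through all of Sepan's changes:
Sepan: *bubilvar > bubelvar > pupelvar > pufelvar > pofelvar  (by vowel merger, unconditioned shift, intervocalic lenition, vowel merger)
If borrowed from Nekulish 'bubilvar' after the early changes, it would undergo only the recent ones:
  rule 4 (intervocalic lenition): bubilvar → buvilvar
  rule 5 (vowel merger): buvilvar → bovilvar
  ⇒ as a loan: bovilvar
Sepan 'bovilvar' matches the loan outcome 'bovilvar', not the inherited 'pofelvar' — it skipped the early Sepan changes, so it was borrowed from Nekulish.

borrowed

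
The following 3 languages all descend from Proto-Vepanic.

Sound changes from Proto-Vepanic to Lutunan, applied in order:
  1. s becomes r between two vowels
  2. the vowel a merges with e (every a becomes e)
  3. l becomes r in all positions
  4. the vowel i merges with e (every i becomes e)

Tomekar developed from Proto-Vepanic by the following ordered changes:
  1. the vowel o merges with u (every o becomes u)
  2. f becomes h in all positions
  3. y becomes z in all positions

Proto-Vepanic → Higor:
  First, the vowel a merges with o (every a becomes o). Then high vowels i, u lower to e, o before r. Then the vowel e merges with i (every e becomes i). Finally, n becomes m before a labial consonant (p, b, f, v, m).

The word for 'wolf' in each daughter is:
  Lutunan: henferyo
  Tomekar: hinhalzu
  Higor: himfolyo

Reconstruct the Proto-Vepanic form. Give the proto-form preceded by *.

Position 6: Lutunan has r, Tomekar has l, Higor has l. Tomekar preserves l here (none of its changes turn any other segment into l), so the proto-segment is *l.
Position 4: Lutunan has f, Tomekar has h, Higor has f. Lutunan preserves f here (none of its changes turn any other segment into f), so the proto-segment is *f.
Position 2: Lutunan has e, Tomekar has i, Higor has i. Tomekar preserves i here (none of its changes turn any other segment into i), so the proto-segment is *i.
Continuing position by position gives *hinfalyo; check it forward:
Lutunan: *hinfalyo
  hinfalyo (rule 1 does not apply)
  hinfalyo → hinfelyo   [vowel merger]
  hinfelyo → hinferyo   [unconditioned shift]
  hinferyo → henferyo   [vowel merger]
  giving Lutunan henferyo.
Tomekar: start from *hinfalyo.
  rule 1 (vowel merger): hinfalyo → hinfalyu
  rule 2 (unconditioned shift): hinfalyu → hinhalyu
  rule 3 (unconditioned shift): hinhalyu → hinhalzu
  ⇒ Tomekar hinhalzu
Higor: *hinfalyo > hinfolyo > himfolyo  (by vowel merger, nasal place assimilation)
No other proto-form is consistent with every reflex, so the reconstruction is *hinfalyo.

*hinfalyo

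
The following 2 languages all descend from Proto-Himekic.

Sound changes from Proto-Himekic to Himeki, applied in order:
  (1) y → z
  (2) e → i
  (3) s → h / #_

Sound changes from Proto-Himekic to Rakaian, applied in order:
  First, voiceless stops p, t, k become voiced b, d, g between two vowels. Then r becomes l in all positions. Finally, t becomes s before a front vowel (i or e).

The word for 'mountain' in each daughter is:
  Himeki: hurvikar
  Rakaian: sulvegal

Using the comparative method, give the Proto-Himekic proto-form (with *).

Position 6: Himeki has k, Rakaian has g. Himeki preserves k here (none of its changes turn any other segment into k), so the proto-segment is *k.
Position 1: Himeki has h, Rakaian has s. Taking the neighbouring segments as reconstructed: Himeki h could go back to *s or *h; Rakaian s can only go back to *s — the one source consistent with every daughter is *s.
Position 5: Himeki has i, Rakaian has e. Rakaian preserves e here (none of its changes turn any other segment into e), so the proto-segment is *e.
This points to *survekar. Verify forward in each daughter:
Himeki: start from *survekar.
  rule 1: no change — survekar
  rule 2 (vowel merger): survekar → survikar
  rule 3 (debuccalisation): survikar → hurvikar
  ⇒ Himeki hurvikar
Rakaian: *survekar > survegar > sulvegal  (by intervocalic voicing, unconditioned shift)
Only *survekar yields all of Himeki hurvikar, Rakaian sulvegal.

*survekar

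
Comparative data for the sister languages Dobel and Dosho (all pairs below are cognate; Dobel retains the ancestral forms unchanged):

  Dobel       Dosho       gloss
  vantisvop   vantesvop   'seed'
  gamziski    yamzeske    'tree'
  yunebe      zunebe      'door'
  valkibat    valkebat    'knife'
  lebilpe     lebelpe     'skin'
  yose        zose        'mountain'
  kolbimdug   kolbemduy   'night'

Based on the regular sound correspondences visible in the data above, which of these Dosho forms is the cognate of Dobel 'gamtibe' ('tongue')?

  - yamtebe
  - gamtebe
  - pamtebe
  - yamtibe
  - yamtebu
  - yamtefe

yamtebe

gamziski ~ yamzeske — Dobel g corresponds to Dosho y word-initially before a back vowel.
valkibat ~ valkebat — Dobel i corresponds to Dosho e after a consonant, before a labial obstruent.
Applying these to Dobel 'gamtibe':
  gamtibe → yamtibe   (g→y word-initially before a back vowel)
  yamtibe → yamtebe   (i→e after a consonant, before a labial obstruent)
So the Dosho cognate is 'yamtebe'.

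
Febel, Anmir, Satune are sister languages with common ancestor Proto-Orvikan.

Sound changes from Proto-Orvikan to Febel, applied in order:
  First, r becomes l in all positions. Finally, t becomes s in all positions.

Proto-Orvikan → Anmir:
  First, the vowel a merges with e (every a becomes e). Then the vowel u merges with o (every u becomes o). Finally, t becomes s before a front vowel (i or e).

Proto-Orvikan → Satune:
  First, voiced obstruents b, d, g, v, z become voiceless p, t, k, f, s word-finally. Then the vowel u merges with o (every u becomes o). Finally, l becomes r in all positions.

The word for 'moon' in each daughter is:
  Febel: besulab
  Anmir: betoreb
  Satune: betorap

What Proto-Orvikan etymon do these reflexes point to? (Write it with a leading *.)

Position 6: Febel has a, Anmir has e, Satune has a. Febel preserves a here (none of its changes turn any other segment into a), so the proto-segment is *a.
Position 4: Febel has u, Anmir has o, Satune has o. Febel preserves u here (none of its changes turn any other segment into u), so the proto-segment is *u.
This points to *beturab. Verify forward in each daughter:
Febel: *beturab > betulab > besulab  (by unconditioned shift, unconditioned shift)
Anmir: *beturab > betureb > betoreb  (by vowel merger, vowel merger)
Satune: *beturab
  beturab → beturap   [final devoicing]
  beturap → betorap   [vowel merger]
  betorap (rule 3 does not apply)
  giving Satune betorap.
*beturab is the unique common source.

*beturab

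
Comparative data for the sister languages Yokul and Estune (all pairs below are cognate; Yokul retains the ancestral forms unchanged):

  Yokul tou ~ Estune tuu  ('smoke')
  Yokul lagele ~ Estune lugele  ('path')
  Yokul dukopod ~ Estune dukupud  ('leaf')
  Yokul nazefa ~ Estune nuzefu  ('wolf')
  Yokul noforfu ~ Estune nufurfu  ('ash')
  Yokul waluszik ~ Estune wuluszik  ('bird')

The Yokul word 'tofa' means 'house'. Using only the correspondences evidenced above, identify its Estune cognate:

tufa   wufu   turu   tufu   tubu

noforfu ~ nufurfu — Yokul o corresponds to Estune u after a consonant, before a labial obstruent.
nazefa ~ nuzefu — Yokul a corresponds to Estune u word-finally.
Applying these to Yokul 'tofa':
  tofa → tufa   (o→u after a consonant, before a labial obstruent)
  tufa → tufu   (a→u word-finally)
So the Estune cognate is 'tufu'.

tufu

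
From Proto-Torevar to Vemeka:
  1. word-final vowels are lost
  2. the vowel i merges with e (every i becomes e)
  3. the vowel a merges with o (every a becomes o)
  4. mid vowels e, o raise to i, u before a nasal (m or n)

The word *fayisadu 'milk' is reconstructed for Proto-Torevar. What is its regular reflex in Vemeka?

Vemeka: start from *fayisadu.
  rule 1 (apocope): fayisadu → fayisad
  rule 2 (vowel merger): fayisad → fayesad
  rule 3 (vowel merger): fayesad → foyesod
  rule 4: no change — foyesod
  ⇒ Vemeka foyesod

foyesod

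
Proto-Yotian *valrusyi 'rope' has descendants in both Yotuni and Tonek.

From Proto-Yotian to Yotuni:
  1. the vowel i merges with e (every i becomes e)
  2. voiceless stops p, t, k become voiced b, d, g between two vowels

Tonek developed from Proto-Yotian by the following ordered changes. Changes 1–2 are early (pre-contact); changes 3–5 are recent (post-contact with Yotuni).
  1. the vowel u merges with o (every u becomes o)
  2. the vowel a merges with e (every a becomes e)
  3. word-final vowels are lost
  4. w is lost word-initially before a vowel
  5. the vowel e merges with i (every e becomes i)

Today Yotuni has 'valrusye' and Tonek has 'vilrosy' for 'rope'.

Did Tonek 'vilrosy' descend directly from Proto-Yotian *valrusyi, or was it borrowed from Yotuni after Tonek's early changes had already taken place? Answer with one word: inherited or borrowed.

inherited

If inherited, *valrusyi would pass through all of Tonek's changes:
Tonek: start from *valrusyi.
  rule 1 (vowel merger): valrusyi → valrosyi
  rule 2 (vowel merger): valrosyi → velrosyi
  rule 3 (apocope): velrosyi → velrosy
  rule 4: no change — velrosy
  rule 5 (vowel merger): velrosy → vilrosy
  ⇒ Tonek vilrosy
If borrowed from Yotuni 'valrusye' after the early changes, it would undergo only the recent ones:
  rule 3 (apocope): valrusye → valrusy
  rule 4 (glide loss): no change (valrusy)
  rule 5 (vowel merger): no change (valrusy)
  ⇒ as a loan: valrusy
Tonek 'vilrosy' matches the inherited outcome exactly, so it is an inherited cognate, not a loan.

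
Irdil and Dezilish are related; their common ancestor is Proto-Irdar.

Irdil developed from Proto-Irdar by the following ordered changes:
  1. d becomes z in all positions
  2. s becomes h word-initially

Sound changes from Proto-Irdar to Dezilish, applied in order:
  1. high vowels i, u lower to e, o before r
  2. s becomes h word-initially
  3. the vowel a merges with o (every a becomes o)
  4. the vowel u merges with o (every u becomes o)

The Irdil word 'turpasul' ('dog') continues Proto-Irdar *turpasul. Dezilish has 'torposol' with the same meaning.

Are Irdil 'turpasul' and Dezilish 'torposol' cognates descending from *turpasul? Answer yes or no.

yes

Derive the expected Dezilish reflex of *turpasul:
Dezilish: *turpasul
  turpasul → torpasul   [pre-rhotic lowering]
  torpasul (rule 2 does not apply)
  torpasul → torposul   [vowel merger]
  torposul → torposol   [vowel merger]
  giving Dezilish torposol.
Dezilish 'torposol' matches the regular reflex exactly, so the pair is cognate.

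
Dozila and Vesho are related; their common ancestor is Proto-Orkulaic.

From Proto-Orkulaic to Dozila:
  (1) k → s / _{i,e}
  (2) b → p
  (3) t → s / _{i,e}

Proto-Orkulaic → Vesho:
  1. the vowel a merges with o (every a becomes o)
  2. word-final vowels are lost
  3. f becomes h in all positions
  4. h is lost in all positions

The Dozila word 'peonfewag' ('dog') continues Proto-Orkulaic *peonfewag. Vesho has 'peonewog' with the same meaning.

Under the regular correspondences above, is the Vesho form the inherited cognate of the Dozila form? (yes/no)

yes

Derive the expected Vesho reflex of *peonfewag:
Vesho: *peonfewag > peonfewog > peonhewog > peonewog  (by vowel merger, unconditioned shift, h-loss)
Vesho 'peonewog' matches the regular reflex exactly, so the pair is cognate.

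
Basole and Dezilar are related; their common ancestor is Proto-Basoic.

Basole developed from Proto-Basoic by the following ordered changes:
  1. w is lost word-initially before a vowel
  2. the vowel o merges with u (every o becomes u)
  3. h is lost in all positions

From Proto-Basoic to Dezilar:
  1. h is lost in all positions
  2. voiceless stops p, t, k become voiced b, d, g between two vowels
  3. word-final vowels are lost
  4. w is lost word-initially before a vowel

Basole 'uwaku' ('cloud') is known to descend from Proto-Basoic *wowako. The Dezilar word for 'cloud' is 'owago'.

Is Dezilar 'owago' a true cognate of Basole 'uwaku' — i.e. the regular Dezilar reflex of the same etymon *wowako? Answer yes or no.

no

Derive the expected Dezilar reflex of *wowako:
Dezilar: *wowako
  wowako (rule 1 does not apply)
  wowako → wowago   [intervocalic voicing]
  wowago → wowag   [apocope]
  wowag → owag   [glide loss]
  giving Dezilar owag.
The regular Dezilar reflex would be 'owag', but the attested form is 'owago'. The correspondence is irregular, so they are not cognates (the Dezilar form has a different source).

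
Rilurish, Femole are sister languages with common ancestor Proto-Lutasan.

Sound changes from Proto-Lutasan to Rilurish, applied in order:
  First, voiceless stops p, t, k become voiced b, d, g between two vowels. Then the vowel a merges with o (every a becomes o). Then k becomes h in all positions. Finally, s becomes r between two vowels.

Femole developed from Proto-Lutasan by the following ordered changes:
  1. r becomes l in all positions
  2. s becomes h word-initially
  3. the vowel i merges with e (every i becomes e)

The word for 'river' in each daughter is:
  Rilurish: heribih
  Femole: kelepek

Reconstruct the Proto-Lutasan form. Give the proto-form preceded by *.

Position 3: Rilurish has r, Femole has l. Taking the neighbouring segments as reconstructed: Rilurish r could go back to *s or *r; Femole l could go back to *l or *r — the one source consistent with every daughter is *r.
Position 5: Rilurish has b, Femole has p. Femole preserves p here (none of its changes turn any other segment into p), so the proto-segment is *p.
Continuing position by position gives *keripik; check it forward:
Rilurish: start from *keripik.
  rule 1 (intervocalic voicing): keripik → keribik
  rule 2: no change — keribik
  rule 3 (unconditioned shift): keribik → heribih
  rule 4: no change — heribih
  ⇒ Rilurish heribih
Femole: start from *keripik.
  rule 1 (unconditioned shift): keripik → kelipik
  rule 2: no change — kelipik
  rule 3 (vowel merger): kelipik → kelepek
  ⇒ Femole kelepek
No other proto-form is consistent with every reflex, so the reconstruction is *keripik.

*keripik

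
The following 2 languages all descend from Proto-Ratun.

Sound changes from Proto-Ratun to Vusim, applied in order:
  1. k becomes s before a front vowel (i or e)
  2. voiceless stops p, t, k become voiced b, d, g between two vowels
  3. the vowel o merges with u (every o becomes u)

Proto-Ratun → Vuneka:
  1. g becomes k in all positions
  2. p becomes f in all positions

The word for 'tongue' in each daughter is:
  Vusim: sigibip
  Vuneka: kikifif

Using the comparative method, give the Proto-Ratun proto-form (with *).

*kigipip

Position 7: Vusim has p, Vuneka has f. Vusim preserves p here (none of its changes turn any other segment into p), so the proto-segment is *p.
Position 1: Vusim has s, Vuneka has k. Taking the neighbouring segments as reconstructed: Vusim s could go back to *k or *s; Vuneka k could go back to *k or *g — the one source consistent with every daughter is *k.
Position 5: Vusim has b, Vuneka has f. Taking the neighbouring segments as reconstructed: Vusim b could go back to *p or *b; Vuneka f could go back to *p or *f — the one source consistent with every daughter is *p.
Verify the candidate proto-form against each daughter:
Vusim: start from *kigipip.
  rule 1 (palatalisation): kigipip → sigipip
  rule 2 (intervocalic voicing): sigipip → sigibip
  rule 3: no change — sigibip
  ⇒ Vusim sigibip
Vuneka: start from *kigipip.
  rule 1 (unconditioned shift): kigipip → kikipip
  rule 2 (unconditioned shift): kikipip → kikifif
  ⇒ Vuneka kikifif
No other proto-form is consistent with every reflex, so the reconstruction is *kigipip.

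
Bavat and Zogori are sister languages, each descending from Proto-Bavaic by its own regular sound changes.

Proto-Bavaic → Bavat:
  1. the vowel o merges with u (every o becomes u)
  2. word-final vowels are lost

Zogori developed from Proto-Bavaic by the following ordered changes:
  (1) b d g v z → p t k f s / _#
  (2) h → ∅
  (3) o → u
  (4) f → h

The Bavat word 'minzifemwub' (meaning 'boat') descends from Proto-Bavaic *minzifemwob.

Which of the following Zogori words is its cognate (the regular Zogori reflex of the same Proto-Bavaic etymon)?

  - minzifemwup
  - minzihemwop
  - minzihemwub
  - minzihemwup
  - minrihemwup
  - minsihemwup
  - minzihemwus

minzihemwup

Zogori: *minzifemwob > minzifemwop > minzifemwup > minzihemwup  (by final devoicing, vowel merger, unconditioned shift)
The other candidates each miss or misapply at least one Zogori change.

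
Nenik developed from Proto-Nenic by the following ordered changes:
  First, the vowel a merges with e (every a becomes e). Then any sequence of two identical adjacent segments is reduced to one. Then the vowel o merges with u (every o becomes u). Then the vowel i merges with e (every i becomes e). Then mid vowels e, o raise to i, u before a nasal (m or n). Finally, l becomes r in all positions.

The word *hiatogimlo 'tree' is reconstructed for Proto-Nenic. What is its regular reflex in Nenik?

Nenik: *hiatogimlo
  hiatogimlo → hietogimlo   [vowel merger]
  hietogimlo (rule 2 does not apply)
  hietogimlo → hietugimlu   [vowel merger]
  hietugimlu → heetugemlu   [vowel merger]
  heetugemlu → heetugimlu   [pre-nasal raising]
  heetugimlu → heetugimru   [unconditioned shift]
  giving Nenik heetugimru.

heetugimru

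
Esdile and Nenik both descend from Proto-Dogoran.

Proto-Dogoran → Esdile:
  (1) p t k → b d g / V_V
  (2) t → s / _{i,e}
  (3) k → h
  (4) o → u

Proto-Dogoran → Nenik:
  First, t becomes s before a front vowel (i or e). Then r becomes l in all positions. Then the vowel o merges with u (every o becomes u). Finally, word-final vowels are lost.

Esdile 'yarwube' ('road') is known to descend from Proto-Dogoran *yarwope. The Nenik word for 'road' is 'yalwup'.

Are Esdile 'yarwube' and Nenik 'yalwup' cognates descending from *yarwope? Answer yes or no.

Derive the expected Nenik reflex of *yarwope:
Nenik: *yarwope
  yarwope (rule 1 does not apply)
  yarwope → yalwope   [unconditioned shift]
  yalwope → yalwupe   [vowel merger]
  yalwupe → yalwup   [apocope]
  giving Nenik yalwup.
Nenik 'yalwup' matches the regular reflex exactly, so the pair is cognate.

yes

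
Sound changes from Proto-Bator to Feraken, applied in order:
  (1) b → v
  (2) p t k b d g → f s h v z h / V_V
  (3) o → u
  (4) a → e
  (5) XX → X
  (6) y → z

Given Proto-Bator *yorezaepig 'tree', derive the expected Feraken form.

zurezefig

Feraken: start from *yorezaepig.
  rule 1: no change — yorezaepig
  rule 2 (intervocalic lenition): yorezaepig → yorezaefig
  rule 3 (vowel merger): yorezaefig → yurezaefig
  rule 4 (vowel merger): yurezaefig → yurezeefig
  rule 5 (degemination): yurezeefig → yurezefig
  rule 6 (unconditioned shift): yurezefig → zurezefig
  ⇒ Feraken zurezefig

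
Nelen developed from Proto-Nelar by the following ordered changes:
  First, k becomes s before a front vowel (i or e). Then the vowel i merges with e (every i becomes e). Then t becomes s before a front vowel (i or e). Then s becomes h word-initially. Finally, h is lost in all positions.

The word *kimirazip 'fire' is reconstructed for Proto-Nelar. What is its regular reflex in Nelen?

emerazep

Nelen: start from *kimirazip.
  rule 1 (palatalisation): kimirazip → simirazip
  rule 2 (vowel merger): simirazip → semerazep
  rule 3: no change — semerazep
  rule 4 (debuccalisation): semerazep → hemerazep
  rule 5 (h-loss): hemerazep → emerazep
  ⇒ Nelen emerazep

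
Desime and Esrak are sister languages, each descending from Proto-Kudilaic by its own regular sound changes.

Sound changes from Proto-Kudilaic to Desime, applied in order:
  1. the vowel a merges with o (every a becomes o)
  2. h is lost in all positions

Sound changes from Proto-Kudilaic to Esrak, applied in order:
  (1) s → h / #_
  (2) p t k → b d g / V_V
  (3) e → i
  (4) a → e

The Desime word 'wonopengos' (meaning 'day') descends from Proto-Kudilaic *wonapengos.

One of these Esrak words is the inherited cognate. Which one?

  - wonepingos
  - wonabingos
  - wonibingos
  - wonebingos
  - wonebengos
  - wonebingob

wonebingos

Esrak: start from *wonapengos.
  rule 1: no change — wonapengos
  rule 2 (intervocalic voicing): wonapengos → wonabengos
  rule 3 (vowel merger): wonabengos → wonabingos
  rule 4 (vowel merger): wonabingos → wonebingos
  ⇒ Esrak wonebingos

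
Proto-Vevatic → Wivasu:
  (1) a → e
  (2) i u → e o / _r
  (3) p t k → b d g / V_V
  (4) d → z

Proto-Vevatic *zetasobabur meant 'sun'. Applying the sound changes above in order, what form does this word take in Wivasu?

zezesobebor

Wivasu: *zetasobabur
  zetasobabur → zetesobebur   [vowel merger]
  zetesobebur → zetesobebor   [pre-rhotic lowering]
  zetesobebor → zedesobebor   [intervocalic voicing]
  zedesobebor → zezesobebor   [unconditioned shift]
  giving Wivasu zezesobebor.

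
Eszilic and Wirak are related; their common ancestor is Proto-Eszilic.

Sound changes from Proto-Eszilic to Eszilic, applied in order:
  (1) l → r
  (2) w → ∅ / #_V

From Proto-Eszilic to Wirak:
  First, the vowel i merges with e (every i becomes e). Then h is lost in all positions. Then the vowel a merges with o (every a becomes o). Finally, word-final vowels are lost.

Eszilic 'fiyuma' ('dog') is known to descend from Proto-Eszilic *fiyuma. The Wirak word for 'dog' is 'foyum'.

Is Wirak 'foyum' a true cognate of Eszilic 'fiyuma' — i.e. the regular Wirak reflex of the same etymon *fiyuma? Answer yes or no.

Derive the expected Wirak reflex of *fiyuma:
Wirak: *fiyuma
  fiyuma → feyuma   [vowel merger]
  feyuma (rule 2 does not apply)
  feyuma → feyumo   [vowel merger]
  feyumo → feyum   [apocope]
  giving Wirak feyum.
The regular Wirak reflex would be 'feyum', but the attested form is 'foyum'. The correspondence is irregular, so they are not cognates (the Wirak form has a different source).

no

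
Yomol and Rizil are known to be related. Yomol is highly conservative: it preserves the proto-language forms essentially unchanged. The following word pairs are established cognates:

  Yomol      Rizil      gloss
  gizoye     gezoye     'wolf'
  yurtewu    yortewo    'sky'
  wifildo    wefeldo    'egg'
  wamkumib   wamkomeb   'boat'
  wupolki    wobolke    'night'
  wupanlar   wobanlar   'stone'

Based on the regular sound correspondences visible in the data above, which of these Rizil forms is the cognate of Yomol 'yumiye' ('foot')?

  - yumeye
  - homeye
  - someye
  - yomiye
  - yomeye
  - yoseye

wamkumib ~ wamkomeb — Yomol u corresponds to Rizil o after a consonant, before a nasal.
gizoye ~ gezoye, wifildo ~ wefeldo — Yomol i corresponds to Rizil e after a consonant, before a consonant other than r, m, n, p, b, f, v.
Applying these to Yomol 'yumiye':
  yumiye → yomiye   (u→o after a consonant, before a nasal)
  yomiye → yomeye   (i→e after a consonant, before a consonant other than r, m, n, p, b, f, v)
So the Rizil cognate is 'yomeye'.

yomeye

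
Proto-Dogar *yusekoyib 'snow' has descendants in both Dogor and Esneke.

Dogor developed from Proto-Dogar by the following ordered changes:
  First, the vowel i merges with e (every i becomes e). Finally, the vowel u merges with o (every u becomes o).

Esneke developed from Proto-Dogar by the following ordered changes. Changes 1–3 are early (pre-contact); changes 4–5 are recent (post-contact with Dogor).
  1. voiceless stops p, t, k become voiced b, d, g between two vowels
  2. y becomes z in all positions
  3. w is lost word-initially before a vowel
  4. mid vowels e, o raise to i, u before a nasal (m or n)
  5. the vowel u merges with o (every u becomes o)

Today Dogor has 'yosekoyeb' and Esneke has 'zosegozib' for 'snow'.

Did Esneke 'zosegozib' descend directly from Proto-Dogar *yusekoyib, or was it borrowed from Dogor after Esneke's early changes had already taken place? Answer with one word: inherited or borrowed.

If inherited, *yusekoyib would pass through all of Esneke's changes:
Esneke: start from *yusekoyib.
  rule 1 (intervocalic voicing): yusekoyib → yusegoyib
  rule 2 (unconditioned shift): yusegoyib → zusegozib
  rule 3: no change — zusegozib
  rule 4: no change — zusegozib
  rule 5 (vowel merger): zusegozib → zosegozib
  ⇒ Esneke zosegozib
If borrowed from Dogor 'yosekoyeb' after the early changes, it would undergo only the recent ones:
  rule 4 (pre-nasal raising): no change (yosekoyeb)
  rule 5 (vowel merger): no change (yosekoyeb)
  ⇒ as a loan: yosekoyeb
Esneke 'zosegozib' matches the inherited outcome exactly, so it is an inherited cognate, not a loan.

inherited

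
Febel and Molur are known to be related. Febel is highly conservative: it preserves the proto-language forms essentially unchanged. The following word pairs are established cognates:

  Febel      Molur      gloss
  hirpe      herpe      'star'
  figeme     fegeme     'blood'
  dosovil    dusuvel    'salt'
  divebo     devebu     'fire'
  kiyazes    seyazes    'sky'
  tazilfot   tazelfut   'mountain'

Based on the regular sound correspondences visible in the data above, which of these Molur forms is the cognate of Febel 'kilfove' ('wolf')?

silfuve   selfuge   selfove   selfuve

selfuve

kiyazes ~ seyazes — Febel k corresponds to Molur s word-initially before a front vowel.
figeme ~ fegeme, dosovil ~ dusuvel — Febel i corresponds to Molur e after a consonant, before a consonant other than r, m, n, p, b, f, v.
dosovil ~ dusuvel — Febel o corresponds to Molur u after a consonant, before a labial obstruent.
Applying these to Febel 'kilfove':
  kilfove → silfove   (k→s word-initially before a front vowel)
  silfove → selfove   (i→e after a consonant, before a consonant other than r, m, n, p, b, f, v)
  selfove → selfuve   (o→u after a consonant, before a labial obstruent)
So the Molur cognate is 'selfuve'.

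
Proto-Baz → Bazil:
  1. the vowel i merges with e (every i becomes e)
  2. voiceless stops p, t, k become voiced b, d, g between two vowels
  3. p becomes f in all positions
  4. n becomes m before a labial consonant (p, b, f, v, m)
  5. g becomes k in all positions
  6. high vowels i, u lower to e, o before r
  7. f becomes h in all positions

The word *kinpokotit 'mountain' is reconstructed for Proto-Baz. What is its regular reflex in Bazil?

kemhokodet

Bazil: *kinpokotit > kenpokotet > kenpogodet > kenfogodet > kemfogodet > kemfokodet > kemhokodet  (by vowel merger, intervocalic voicing, unconditioned shift, nasal place assimilation, unconditioned shift, unconditioned shift)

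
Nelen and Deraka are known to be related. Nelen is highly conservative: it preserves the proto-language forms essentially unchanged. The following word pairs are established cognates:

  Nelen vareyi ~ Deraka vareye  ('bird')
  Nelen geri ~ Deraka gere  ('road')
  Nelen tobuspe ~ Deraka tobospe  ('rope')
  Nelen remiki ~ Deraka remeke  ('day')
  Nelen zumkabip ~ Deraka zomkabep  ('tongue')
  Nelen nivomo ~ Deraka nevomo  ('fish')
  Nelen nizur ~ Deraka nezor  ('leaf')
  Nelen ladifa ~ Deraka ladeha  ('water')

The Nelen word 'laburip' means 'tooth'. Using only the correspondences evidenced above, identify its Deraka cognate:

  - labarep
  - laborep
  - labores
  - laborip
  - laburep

nizur ~ nezor — Nelen u corresponds to Deraka o after a consonant, before r.
zumkabip ~ zomkabep — Nelen i corresponds to Deraka e after a consonant, before a labial obstruent.
Applying these to Nelen 'laburip':
  laburip → laborip   (u→o after a consonant, before r)
  laborip → laborep   (i→e after a consonant, before a labial obstruent)
So the Deraka cognate is 'laborep'.

laborep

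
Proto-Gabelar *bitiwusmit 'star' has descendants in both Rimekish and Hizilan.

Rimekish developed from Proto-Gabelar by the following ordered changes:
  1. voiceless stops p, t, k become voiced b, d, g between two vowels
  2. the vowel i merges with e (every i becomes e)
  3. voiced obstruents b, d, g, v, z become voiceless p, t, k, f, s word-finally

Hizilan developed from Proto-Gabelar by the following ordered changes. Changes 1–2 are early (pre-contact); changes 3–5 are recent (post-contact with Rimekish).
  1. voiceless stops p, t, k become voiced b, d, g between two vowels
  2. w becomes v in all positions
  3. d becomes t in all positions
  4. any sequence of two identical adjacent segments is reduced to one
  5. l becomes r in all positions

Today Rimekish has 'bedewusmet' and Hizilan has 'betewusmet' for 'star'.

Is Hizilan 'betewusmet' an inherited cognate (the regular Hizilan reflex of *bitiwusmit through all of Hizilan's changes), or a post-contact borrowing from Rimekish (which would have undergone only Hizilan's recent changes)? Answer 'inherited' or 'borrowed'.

If inherited, *bitiwusmit would pass through all of Hizilan's changes:
Hizilan: start from *bitiwusmit.
  rule 1 (intervocalic voicing): bitiwusmit → bidiwusmit
  rule 2 (unconditioned shift): bidiwusmit → bidivusmit
  rule 3 (unconditioned shift): bidivusmit → bitivusmit
  rule 4: no change — bitivusmit
  rule 5: no change — bitivusmit
  ⇒ Hizilan bitivusmit
If borrowed from Rimekish 'bedewusmet' after the early changes, it would undergo only the recent ones:
  rule 3 (unconditioned shift): bedewusmet → betewusmet
  rule 4 (degemination): no change (betewusmet)
  rule 5 (unconditioned shift): no change (betewusmet)
  ⇒ as a loan: betewusmet
Hizilan 'betewusmet' matches the loan outcome 'betewusmet', not the inherited 'bitivusmit' — it skipped the early Hizilan changes, so it was borrowed from Rimekish.

borrowed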